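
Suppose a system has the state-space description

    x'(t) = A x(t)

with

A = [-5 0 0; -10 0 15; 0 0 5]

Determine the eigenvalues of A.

-5, 0, 5

det(sI - A) = s^3 - (tr A)s^2 + (M11 + M22 + M33)s - det A, where Mii is the 2×2 principal minor of A obtained by deleting row i and column i.
tr A = (-5) + 0 + 5 = 0; M11 = 0·5 - 15·0 = 0 - 0 = 0; M22 = (-5)·5 - 0·0 = -25 - 0 = -25; M33 = (-5)·0 - 0·(-10) = 0 - 0 = 0; sum of minors = -25.
det A = (-5)·(0·5 - 15·0) - 0·((-10)·5 - 15·0) + 0·((-10)·0 - 0·0) = (-5)·0 - 0·(-50) + 0·0 = 0.
So p(s) = det(sI - A) = s^3 - 25s.
The constant term is 0, so p(s) = s(s^2 - 25).
Factor s^2 - 25: two numbers with sum 0 and product -25 are 5 and -5, so s^2 - 25 = (s - 5)(s + 5).
Hence p(s) = s (s - 5) (s + 5), with roots -5, 0, 5.
At least one eigenvalue has non-negative real part, so the system is not asymptotically stable.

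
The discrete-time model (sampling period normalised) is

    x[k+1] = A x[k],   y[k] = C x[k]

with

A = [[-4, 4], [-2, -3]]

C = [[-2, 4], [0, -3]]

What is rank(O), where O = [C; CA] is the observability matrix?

CA = [[0, -20], [6, 9]]
Observability matrix O = [C; CA] = [[-2, 4], [0, -3], [0, -20], [6, 9]]
Take the 2×2 submatrix of O formed by rows 1, 2: [[-2, 4], [0, -3]]. Its determinant is (-2)·(-3) - 4·0 = 6 - 0 = 6 ≠ 0.
So rank(O) ≥ 2; since O has 2 columns, rank(O) = 2.
rank(O) = 2 = n, so the pair (A, C) is completely observable.

2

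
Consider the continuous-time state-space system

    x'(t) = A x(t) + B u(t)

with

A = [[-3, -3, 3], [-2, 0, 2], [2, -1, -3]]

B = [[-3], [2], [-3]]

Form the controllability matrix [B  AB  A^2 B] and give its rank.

3

AB = [[-6], [0], [1]]
A^2B = [[21], [14], [-15]]
Controllability matrix C = [B  AB  A^2B] = [[-3, -6, 21], [2, 0, 14], [-3, 1, -15]]
det(C) = (-3)·(0·(-15) - 14·1) - (-6)·(2·(-15) - 14·(-3)) + 21·(2·1 - 0·(-3)) = (-3)·(-14) - (-6)·12 + 21·2 = 156 ≠ 0, so rank(C) = 3.
rank(C) = 3 = n, so the pair (A, B) is completely controllable.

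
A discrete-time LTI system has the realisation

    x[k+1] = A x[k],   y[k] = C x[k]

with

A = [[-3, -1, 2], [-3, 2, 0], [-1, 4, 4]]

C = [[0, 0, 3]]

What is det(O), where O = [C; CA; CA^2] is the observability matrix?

729

CA = [[-3, 12, 12]]
CA^2 = [[-39, 75, 42]]
Observability matrix O = [C; CA; CA^2] = [[0, 0, 3], [-3, 12, 12], [-39, 75, 42]]
Expanding along the first row, det(O) = 0·(12·42 - 12·75) - 0·((-3)·42 - 12·(-39)) + 3·((-3)·75 - 12·(-39)) = 0·(-396) - 0·342 + 3·243 = 729
Since det(O) ≠ 0, rank(O) = 3 and the system is completely observable.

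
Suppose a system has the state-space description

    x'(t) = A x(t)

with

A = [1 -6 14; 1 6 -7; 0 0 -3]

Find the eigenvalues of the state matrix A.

-3, 3, 4

det(sI - A) = s^3 - (tr A)s^2 + (M11 + M22 + M33)s - det A, where Mii is the 2×2 principal minor of A obtained by deleting row i and column i.
tr A = 1 + 6 + (-3) = 4; M11 = 6·(-3) - (-7)·0 = -18 - 0 = -18; M22 = 1·(-3) - 14·0 = -3 - 0 = -3; M33 = 1·6 - (-6)·1 = 6 - (-6) = 12; sum of minors = -9.
det A = 1·(6·(-3) - (-7)·0) - (-6)·(1·(-3) - (-7)·0) + 14·(1·0 - 6·0) = 1·(-18) - (-6)·(-3) + 14·0 = -36.
So p(s) = det(sI - A) = s^3 - 4s^2 - 9s + 36.
Rational-root test: any integer root divides 36. Testing small divisors, s = -3 works: p(-3) = -27 + (-36) + 27 + 36 = 0, so (s + 3) is a factor.
Dividing, p(s) = (s + 3)(s^2 - 7s + 12).
Factor s^2 - 7s + 12: two numbers with sum 7 and product 12 are 4 and 3, so s^2 - 7s + 12 = (s - 4)(s - 3).
Hence p(s) = (s - 4) (s - 3) (s + 3), with roots -3, 3, 4.
At least one eigenvalue has non-negative real part, so the system is not asymptotically stable.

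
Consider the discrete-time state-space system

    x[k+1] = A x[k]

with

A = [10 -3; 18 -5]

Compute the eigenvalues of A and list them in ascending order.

det(zI - A) = z^2 - (tr A)z + det A, with tr A = 10 + (-5) = 5 and det A = 10·(-5) - (-3)·18 = -50 - (-54) = 4.
So p(z) = det(zI - A) = z^2 - 5z + 4.
Factor z^2 - 5z + 4: two numbers with sum 5 and product 4 are 4 and 1, so z^2 - 5z + 4 = (z - 4)(z - 1).
Hence p(z) = (z - 4) (z - 1), with roots 1, 4.

1, 4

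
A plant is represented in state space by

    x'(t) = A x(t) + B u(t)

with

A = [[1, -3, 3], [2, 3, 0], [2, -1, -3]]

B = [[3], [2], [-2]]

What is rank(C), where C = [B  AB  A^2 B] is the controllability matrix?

AB = [[-9], [12], [10]]
A^2B = [[-15], [18], [-60]]
Controllability matrix C = [B  AB  A^2B] = [[3, -9, -15], [2, 12, 18], [-2, 10, -60]]
det(C) = 3·(12·(-60) - 18·10) - (-9)·(2·(-60) - 18·(-2)) + (-15)·(2·10 - 12·(-2)) = 3·(-900) - (-9)·(-84) + (-15)·44 = -4116 ≠ 0, so rank(C) = 3.
rank(C) = 3 = n, so the pair (A, B) is completely controllable.

3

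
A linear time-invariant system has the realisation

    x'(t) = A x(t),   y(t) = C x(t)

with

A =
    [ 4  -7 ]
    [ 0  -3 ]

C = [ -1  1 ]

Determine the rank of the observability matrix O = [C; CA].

CA = [[-4, 4]]
Observability matrix O = [C; CA] = [[-1, 1], [-4, 4]]
Every row of O is a scalar multiple of row 1 = [-1, 1] (multipliers 1, 4), so the rows span a one-dimensional space.
O ≠ 0, hence rank(O) = 1.
rank(O) = 1 < n = 2, so the pair (A, C) is not completely observable.

1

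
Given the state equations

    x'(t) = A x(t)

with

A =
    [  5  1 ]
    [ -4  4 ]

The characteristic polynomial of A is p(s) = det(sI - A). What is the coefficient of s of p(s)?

For a 2×2 matrix, det(sI - A) = s^2 - (tr A)s + det A.
tr A = 9, det A = 24.
So p(s) = s^2 - 9s + 24.
The coefficient of s is -9.

-9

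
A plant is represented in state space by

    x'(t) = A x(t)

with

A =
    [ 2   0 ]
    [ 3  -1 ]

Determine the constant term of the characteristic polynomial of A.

-2

For a 2×2 matrix, det(sI - A) = s^2 - (tr A)s + det A.
tr A = 1, det A = -2.
So p(s) = s^2 - s - 2.
The constant term is -2.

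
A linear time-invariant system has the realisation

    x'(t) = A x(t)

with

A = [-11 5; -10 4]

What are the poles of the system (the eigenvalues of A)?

det(sI - A) = s^2 - (tr A)s + det A, with tr A = (-11) + 4 = -7 and det A = (-11)·4 - 5·(-10) = -44 - (-50) = 6.
So p(s) = det(sI - A) = s^2 + 7s + 6.
Factor s^2 + 7s + 6: two numbers with sum -7 and product 6 are -1 and -6, so s^2 + 7s + 6 = (s + 1)(s + 6).
Hence p(s) = (s + 1) (s + 6), with roots -6, -1.
All eigenvalues have negative real part, so the system is asymptotically stable.

-6, -1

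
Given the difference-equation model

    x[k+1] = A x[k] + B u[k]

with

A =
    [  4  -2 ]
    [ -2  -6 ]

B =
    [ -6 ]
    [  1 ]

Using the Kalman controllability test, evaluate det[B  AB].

AB = [[-26], [6]]
Controllability matrix C = [B  AB] = [[-6, -26], [1, 6]]
det(C) = (-6)·6 - (-26)·1 = -36 - (-26) = -10
Since det(C) ≠ 0, rank(C) = 2 and the system is completely controllable.

-10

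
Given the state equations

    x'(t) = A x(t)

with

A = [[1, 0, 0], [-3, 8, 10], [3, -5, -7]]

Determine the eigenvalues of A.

det(sI - A) = s^3 - (tr A)s^2 + (M11 + M22 + M33)s - det A, where Mii is the 2×2 principal minor of A obtained by deleting row i and column i.
tr A = 1 + 8 + (-7) = 2; M11 = 8·(-7) - 10·(-5) = -56 - (-50) = -6; M22 = 1·(-7) - 0·3 = -7 - 0 = -7; M33 = 1·8 - 0·(-3) = 8 - 0 = 8; sum of minors = -5.
det A = 1·(8·(-7) - 10·(-5)) - 0·((-3)·(-7) - 10·3) + 0·((-3)·(-5) - 8·3) = 1·(-6) - 0·(-9) + 0·(-9) = -6.
So p(s) = det(sI - A) = s^3 - 2s^2 - 5s + 6.
Rational-root test: any integer root divides 6. Testing small divisors, s = 1 works: p(1) = 1 + (-2) + (-5) + 6 = 0, so (s - 1) is a factor.
Dividing, p(s) = (s - 1)(s^2 - s - 6).
Factor s^2 - s - 6: two numbers with sum 1 and product -6 are 3 and -2, so s^2 - s - 6 = (s - 3)(s + 2).
Hence p(s) = (s - 3) (s - 1) (s + 2), with roots -2, 1, 3.
At least one eigenvalue has non-negative real part, so the system is not asymptotically stable.

-2, 1, 3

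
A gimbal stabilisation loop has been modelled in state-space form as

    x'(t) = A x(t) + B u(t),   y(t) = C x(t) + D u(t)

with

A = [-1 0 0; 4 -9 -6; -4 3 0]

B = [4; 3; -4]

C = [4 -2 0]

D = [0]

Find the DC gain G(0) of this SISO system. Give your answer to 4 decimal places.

G(0) = C(-A)^{-1}B + D = -C A^{-1} B + D.
det A = -18, so A^{-1} = (1/-18)·adj(A) = [[-1, 0, 0], [-4/3, 0, 1/3], [4/3, -1/6, -1/2]]
A^{-1} B = [-4, -20/3, 41/6]^T
C A^{-1} B = -8/3
G(0) = D - C A^{-1} B = 0 - (-8/3) = 8/3 ≈ 2.6667

2.6667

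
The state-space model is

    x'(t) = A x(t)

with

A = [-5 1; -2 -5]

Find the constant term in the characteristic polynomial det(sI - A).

27

For a 2×2 matrix, det(sI - A) = s^2 - (tr A)s + det A.
tr A = -10, det A = 27.
So p(s) = s^2 + 10s + 27.
The constant term is 27.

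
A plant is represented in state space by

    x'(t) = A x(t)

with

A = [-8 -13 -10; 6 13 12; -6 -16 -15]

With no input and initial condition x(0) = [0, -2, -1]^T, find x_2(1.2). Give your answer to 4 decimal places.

-1.4168

det(sI - A) = s^3 - (tr A)s^2 + (M11 + M22 + M33)s - det A, where Mii is the 2×2 principal minor of A obtained by deleting row i and column i.
tr A = (-8) + 13 + (-15) = -10; M11 = 13·(-15) - 12·(-16) = -195 - (-192) = -3; M22 = (-8)·(-15) - (-10)·(-6) = 120 - 60 = 60; M33 = (-8)·13 - (-13)·6 = -104 - (-78) = -26; sum of minors = 31.
det A = (-8)·(13·(-15) - 12·(-16)) - (-13)·(6·(-15) - 12·(-6)) + (-10)·(6·(-16) - 13·(-6)) = (-8)·(-3) - (-13)·(-18) + (-10)·(-18) = -30.
So p(s) = det(sI - A) = s^3 + 10s^2 + 31s + 30.
Rational-root test: any integer root divides 30. Testing small divisors, s = -2 works: p(-2) = -8 + 40 + (-62) + 30 = 0, so (s + 2) is a factor.
Dividing, p(s) = (s + 2)(s^2 + 8s + 15).
Factor s^2 + 8s + 15: two numbers with sum -8 and product 15 are -3 and -5, so s^2 + 8s + 15 = (s + 3)(s + 5).
Hence p(s) = (s + 2) (s + 3) (s + 5), with roots -5, -3, -2.
The eigenvalues -5, -3, -2 are distinct and real, so A is diagonalisable and x(t) = e^{At} x(0) = V diag(e^{λ_i t}) V^{-1} x(0), where the columns of V are the eigenvectors.
λ = -5: A - (-5)I = [[-3, -13, -10], [6, 18, 12], [-6, -16, -10]]. v must be orthogonal to every row; (row 1) × (row 2) = [24, -24, 24], so take v_1 = [1, -1, 1]^T.
λ = -3: A - (-3)I = [[-5, -13, -10], [6, 16, 12], [-6, -16, -12]]. v must be orthogonal to every row; (row 1) × (row 2) = [4, 0, -2], so take v_2 = [-2, 0, 1]^T.
λ = -2: A - (-2)I = [[-6, -13, -10], [6, 15, 12], [-6, -16, -13]]. v must be orthogonal to every row; (row 1) × (row 2) = [-6, 12, -12], so take v_3 = [1, -2, 2]^T.
V = [v_1 v_2 v_3] = [[1, -2, 1], [-1, 0, -2], [1, 1, 2]] has det V = 1, so V^{-1} = adj(V)/det V = [[2, 5, 4], [0, 1, 1], [-1, -3, -2]].
Modal coordinates z(0) = V^{-1} x(0): 2·0 + 5·(-2) + 4·(-1) = -14; 0·0 + 1·(-2) + 1·(-1) = -3; (-1)·0 + (-3)·(-2) + (-2)·(-1) = 8; so z(0) = [-14, -3, 8]^T.
x_2(t) = Σ_i (v_i)_2 · z_i(0) · e^{λ_i t} (row 2 of V times the modal terms).
x_2(1.2) = (-1)·(-14)·e^{-5·1.2} + 0·(-3)·e^{-3·1.2} + (-2)·8·e^{-2·1.2} = 14·0.002479 + 0·0.027324 + (-16)·0.090718 = -1.4168.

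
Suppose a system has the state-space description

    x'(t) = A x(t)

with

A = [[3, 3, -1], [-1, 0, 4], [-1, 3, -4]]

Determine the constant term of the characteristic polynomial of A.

57

Expand det(sI - A) for the 3×3 matrix.
p(s) = s^3 + s^2 - 22s + 57.
(Check: constant term = det(-A) = (-1)^3 det A = 57; coefficient of s^2 = -tr A = 1.)
The constant term is 57.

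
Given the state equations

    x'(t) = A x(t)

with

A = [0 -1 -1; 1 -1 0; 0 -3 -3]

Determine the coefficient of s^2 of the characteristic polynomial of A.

4

Expand det(sI - A) for the 3×3 matrix.
p(s) = s^3 + 4s^2 + 4s.
(Check: constant term = det(-A) = (-1)^3 det A = 0; coefficient of s^2 = -tr A = 4.)
The coefficient of s^2 is 4.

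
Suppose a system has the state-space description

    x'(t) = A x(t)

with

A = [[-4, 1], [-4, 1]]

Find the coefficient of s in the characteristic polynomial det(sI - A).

For a 2×2 matrix, det(sI - A) = s^2 - (tr A)s + det A.
tr A = -3, det A = 0.
So p(s) = s^2 + 3s.
The coefficient of s is 3.

3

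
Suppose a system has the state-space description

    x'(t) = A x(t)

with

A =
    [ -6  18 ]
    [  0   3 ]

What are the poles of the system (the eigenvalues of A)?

-6, 3

det(sI - A) = s^2 - (tr A)s + det A, with tr A = (-6) + 3 = -3 and det A = (-6)·3 - 18·0 = -18 - 0 = -18.
So p(s) = det(sI - A) = s^2 + 3s - 18.
Factor s^2 + 3s - 18: two numbers with sum -3 and product -18 are 3 and -6, so s^2 + 3s - 18 = (s - 3)(s + 6).
Hence p(s) = (s - 3) (s + 6), with roots -6, 3.
At least one eigenvalue has non-negative real part, so the system is not asymptotically stable.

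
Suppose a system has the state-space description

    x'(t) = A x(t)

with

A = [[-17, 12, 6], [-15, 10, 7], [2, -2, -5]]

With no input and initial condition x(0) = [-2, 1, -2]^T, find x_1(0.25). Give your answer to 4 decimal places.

1.6573

det(sI - A) = s^3 - (tr A)s^2 + (M11 + M22 + M33)s - det A, where Mii is the 2×2 principal minor of A obtained by deleting row i and column i.
tr A = (-17) + 10 + (-5) = -12; M11 = 10·(-5) - 7·(-2) = -50 - (-14) = -36; M22 = (-17)·(-5) - 6·2 = 85 - 12 = 73; M33 = (-17)·10 - 12·(-15) = -170 - (-180) = 10; sum of minors = 47.
det A = (-17)·(10·(-5) - 7·(-2)) - 12·((-15)·(-5) - 7·2) + 6·((-15)·(-2) - 10·2) = (-17)·(-36) - 12·61 + 6·10 = -60.
So p(s) = det(sI - A) = s^3 + 12s^2 + 47s + 60.
Rational-root test: any integer root divides 60. Testing small divisors, s = -3 works: p(-3) = -27 + 108 + (-141) + 60 = 0, so (s + 3) is a factor.
Dividing, p(s) = (s + 3)(s^2 + 9s + 20).
Factor s^2 + 9s + 20: two numbers with sum -9 and product 20 are -4 and -5, so s^2 + 9s + 20 = (s + 4)(s + 5).
Hence p(s) = (s + 3) (s + 4) (s + 5), with roots -5, -4, -3.
The eigenvalues -5, -4, -3 are distinct and real, so A is diagonalisable and x(t) = e^{At} x(0) = V diag(e^{λ_i t}) V^{-1} x(0), where the columns of V are the eigenvectors.
λ = -5: A - (-5)I = [[-12, 12, 6], [-15, 15, 7], [2, -2, 0]]. v must be orthogonal to every row; (row 1) × (row 2) = [-6, -6, 0], so take v_1 = [-1, -1, 0]^T.
λ = -4: A - (-4)I = [[-13, 12, 6], [-15, 14, 7], [2, -2, -1]]. v must be orthogonal to every row; (row 1) × (row 2) = [0, 1, -2], so take v_2 = [0, 1, -2]^T.
λ = -3: A - (-3)I = [[-14, 12, 6], [-15, 13, 7], [2, -2, -2]]. v must be orthogonal to every row; (row 1) × (row 2) = [6, 8, -2], so take v_3 = [3, 4, -1]^T.
V = [v_1 v_2 v_3] = [[-1, 0, 3], [-1, 1, 4], [0, -2, -1]] has det V = -1, so V^{-1} = adj(V)/det V = [[-7, 6, 3], [1, -1, -1], [-2, 2, 1]].
Modal coordinates z(0) = V^{-1} x(0): (-7)·(-2) + 6·1 + 3·(-2) = 14; 1·(-2) + (-1)·1 + (-1)·(-2) = -1; (-2)·(-2) + 2·1 + 1·(-2) = 4; so z(0) = [14, -1, 4]^T.
x_1(t) = Σ_i (v_i)_1 · z_i(0) · e^{λ_i t} (row 1 of V times the modal terms).
x_1(0.25) = (-1)·14·e^{-5·0.25} + 0·(-1)·e^{-4·0.25} + 3·4·e^{-3·0.25} = (-14)·0.286505 + 0·0.367879 + 12·0.472367 = 1.6573.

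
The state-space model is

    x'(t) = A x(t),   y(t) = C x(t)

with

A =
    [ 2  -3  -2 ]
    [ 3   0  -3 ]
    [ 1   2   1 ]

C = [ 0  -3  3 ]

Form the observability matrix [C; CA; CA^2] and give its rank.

3

CA = [[-6, 6, 12]]
CA^2 = [[18, 42, 6]]
Observability matrix O = [C; CA; CA^2] = [[0, -3, 3], [-6, 6, 12], [18, 42, 6]]
det(O) = 0·(6·6 - 12·42) - (-3)·((-6)·6 - 12·18) + 3·((-6)·42 - 6·18) = 0·(-468) - (-3)·(-252) + 3·(-360) = -1836 ≠ 0, so rank(O) = 3.
rank(O) = 3 = n, so the pair (A, C) is completely observable.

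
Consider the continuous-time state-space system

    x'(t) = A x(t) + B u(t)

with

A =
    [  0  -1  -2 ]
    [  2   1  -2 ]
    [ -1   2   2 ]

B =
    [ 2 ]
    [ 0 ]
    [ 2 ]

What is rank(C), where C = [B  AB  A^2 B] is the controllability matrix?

3

AB = [[-4], [0], [2]]
A^2B = [[-4], [-12], [8]]
Controllability matrix C = [B  AB  A^2B] = [[2, -4, -4], [0, 0, -12], [2, 2, 8]]
det(C) = 2·(0·8 - (-12)·2) - (-4)·(0·8 - (-12)·2) + (-4)·(0·2 - 0·2) = 2·24 - (-4)·24 + (-4)·0 = 144 ≠ 0, so rank(C) = 3.
rank(C) = 3 = n, so the pair (A, B) is completely controllable.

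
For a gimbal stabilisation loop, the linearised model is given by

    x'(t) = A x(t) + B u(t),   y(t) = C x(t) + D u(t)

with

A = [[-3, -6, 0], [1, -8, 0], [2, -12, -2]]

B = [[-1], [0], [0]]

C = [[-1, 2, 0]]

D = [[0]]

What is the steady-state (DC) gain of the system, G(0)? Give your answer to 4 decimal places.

G(0) = C(-A)^{-1}B + D = -C A^{-1} B + D.
det A = -60, so A^{-1} = (1/-60)·adj(A) = [[-4/15, 1/5, 0], [-1/30, -1/10, 0], [-1/15, 4/5, -1/2]]
A^{-1} B = [4/15, 1/30, 1/15]^T
C A^{-1} B = -1/5
G(0) = D - C A^{-1} B = 0 - (-1/5) = 1/5 ≈ 0.2000

0.2000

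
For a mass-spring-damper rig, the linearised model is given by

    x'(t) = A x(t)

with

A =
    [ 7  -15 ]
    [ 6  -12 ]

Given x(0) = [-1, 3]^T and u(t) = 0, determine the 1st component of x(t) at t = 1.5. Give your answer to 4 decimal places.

-2.1384

det(sI - A) = s^2 - (tr A)s + det A, with tr A = 7 + (-12) = -5 and det A = 7·(-12) - (-15)·6 = -84 - (-90) = 6.
So p(s) = det(sI - A) = s^2 + 5s + 6.
Factor s^2 + 5s + 6: two numbers with sum -5 and product 6 are -2 and -3, so s^2 + 5s + 6 = (s + 2)(s + 3).
Hence p(s) = (s + 2) (s + 3), with roots -3, -2.
The eigenvalues -3, -2 are distinct and real, so A is diagonalisable and x(t) = e^{At} x(0) = V diag(e^{λ_i t}) V^{-1} x(0), where the columns of V are the eigenvectors.
λ = -3: A - (-3)I = [[10, -15], [6, -9]]. Row 1 gives 10·v1 + (-15)·v2 = 0, so take v_1 = [3, 2]^T.
λ = -2: A - (-2)I = [[9, -15], [6, -10]]. Row 1 gives 9·v1 + (-15)·v2 = 0, so take v_2 = [-5, -3]^T.
V = [v_1 v_2] = [[3, -5], [2, -3]] has det V = 1, so V^{-1} = adj(V)/det V = [[-3, 5], [-2, 3]].
Modal coordinates z(0) = V^{-1} x(0): (-3)·(-1) + 5·3 = 18; (-2)·(-1) + 3·3 = 11; so z(0) = [18, 11]^T.
x_1(t) = Σ_i (v_i)_1 · z_i(0) · e^{λ_i t} (row 1 of V times the modal terms).
x_1(1.5) = 3·18·e^{-3·1.5} + (-5)·11·e^{-2·1.5} = 54·0.011109 + (-55)·0.049787 = -2.1384.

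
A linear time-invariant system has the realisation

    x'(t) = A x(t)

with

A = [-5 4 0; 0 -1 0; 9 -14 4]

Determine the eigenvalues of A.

-5, -1, 4

det(sI - A) = s^3 - (tr A)s^2 + (M11 + M22 + M33)s - det A, where Mii is the 2×2 principal minor of A obtained by deleting row i and column i.
tr A = (-5) + (-1) + 4 = -2; M11 = (-1)·4 - 0·(-14) = -4 - 0 = -4; M22 = (-5)·4 - 0·9 = -20 - 0 = -20; M33 = (-5)·(-1) - 4·0 = 5 - 0 = 5; sum of minors = -19.
det A = (-5)·((-1)·4 - 0·(-14)) - 4·(0·4 - 0·9) + 0·(0·(-14) - (-1)·9) = (-5)·(-4) - 4·0 + 0·9 = 20.
So p(s) = det(sI - A) = s^3 + 2s^2 - 19s - 20.
Rational-root test: any integer root divides -20. Testing small divisors, s = -1 works: p(-1) = -1 + 2 + 19 + (-20) = 0, so (s + 1) is a factor.
Dividing, p(s) = (s + 1)(s^2 + s - 20).
Factor s^2 + s - 20: two numbers with sum -1 and product -20 are 4 and -5, so s^2 + s - 20 = (s - 4)(s + 5).
Hence p(s) = (s - 4) (s + 1) (s + 5), with roots -5, -1, 4.
At least one eigenvalue has non-negative real part, so the system is not asymptotically stable.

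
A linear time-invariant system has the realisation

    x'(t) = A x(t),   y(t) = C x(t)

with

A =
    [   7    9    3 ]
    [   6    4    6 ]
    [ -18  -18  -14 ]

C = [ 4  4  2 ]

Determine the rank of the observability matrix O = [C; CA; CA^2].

1

CA = [[16, 16, 8]]
CA^2 = [[64, 64, 32]]
Observability matrix O = [C; CA; CA^2] = [[4, 4, 2], [16, 16, 8], [64, 64, 32]]
Every row of O is a scalar multiple of row 1 = [4, 4, 2] (multipliers 1, 4, 16), so the rows span a one-dimensional space.
O ≠ 0, hence rank(O) = 1.
rank(O) = 1 < n = 3, so the pair (A, C) is not completely observable.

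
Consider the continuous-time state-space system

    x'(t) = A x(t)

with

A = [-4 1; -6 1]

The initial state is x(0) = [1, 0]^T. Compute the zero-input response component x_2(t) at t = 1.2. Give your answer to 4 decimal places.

-1.2629

det(sI - A) = s^2 - (tr A)s + det A, with tr A = (-4) + 1 = -3 and det A = (-4)·1 - 1·(-6) = -4 - (-6) = 2.
So p(s) = det(sI - A) = s^2 + 3s + 2.
Factor s^2 + 3s + 2: two numbers with sum -3 and product 2 are -1 and -2, so s^2 + 3s + 2 = (s + 1)(s + 2).
Hence p(s) = (s + 1) (s + 2), with roots -2, -1.
The eigenvalues -2, -1 are distinct and real, so A is diagonalisable and x(t) = e^{At} x(0) = V diag(e^{λ_i t}) V^{-1} x(0), where the columns of V are the eigenvectors.
λ = -2: A - (-2)I = [[-2, 1], [-6, 3]]. Row 1 gives (-2)·v1 + 1·v2 = 0, so take v_1 = [1, 2]^T.
λ = -1: A - (-1)I = [[-3, 1], [-6, 2]]. Row 1 gives (-3)·v1 + 1·v2 = 0, so take v_2 = [1, 3]^T.
V = [v_1 v_2] = [[1, 1], [2, 3]] has det V = 1, so V^{-1} = adj(V)/det V = [[3, -1], [-2, 1]].
Modal coordinates z(0) = V^{-1} x(0): 3·1 + (-1)·0 = 3; (-2)·1 + 1·0 = -2; so z(0) = [3, -2]^T.
x_2(t) = Σ_i (v_i)_2 · z_i(0) · e^{λ_i t} (row 2 of V times the modal terms).
x_2(1.2) = 2·3·e^{-2·1.2} + 3·(-2)·e^{-1·1.2} = 6·0.090718 + (-6)·0.301194 = -1.2629.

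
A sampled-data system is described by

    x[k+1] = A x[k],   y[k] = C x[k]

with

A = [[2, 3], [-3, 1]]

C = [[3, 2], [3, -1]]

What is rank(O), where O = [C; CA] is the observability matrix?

CA = [[0, 11], [9, 8]]
Observability matrix O = [C; CA] = [[3, 2], [3, -1], [0, 11], [9, 8]]
Take the 2×2 submatrix of O formed by rows 1, 2: [[3, 2], [3, -1]]. Its determinant is 3·(-1) - 2·3 = -3 - 6 = -9 ≠ 0.
So rank(O) ≥ 2; since O has 2 columns, rank(O) = 2.
rank(O) = 2 = n, so the pair (A, C) is completely observable.

2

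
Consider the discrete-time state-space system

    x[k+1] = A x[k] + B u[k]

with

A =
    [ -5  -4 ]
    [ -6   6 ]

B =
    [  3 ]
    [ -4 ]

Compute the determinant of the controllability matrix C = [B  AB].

-122

AB = [[1], [-42]]
Controllability matrix C = [B  AB] = [[3, 1], [-4, -42]]
det(C) = 3·(-42) - 1·(-4) = -126 - (-4) = -122
Since det(C) ≠ 0, rank(C) = 2 and the system is completely controllable.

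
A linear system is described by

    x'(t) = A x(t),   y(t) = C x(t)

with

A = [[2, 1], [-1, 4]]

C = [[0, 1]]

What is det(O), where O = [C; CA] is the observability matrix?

CA = [[-1, 4]]
Observability matrix O = [C; CA] = [[0, 1], [-1, 4]]
det(O) = 0·4 - 1·(-1) = 0 - (-1) = 1
Since det(O) ≠ 0, rank(O) = 2 and the system is completely observable.

1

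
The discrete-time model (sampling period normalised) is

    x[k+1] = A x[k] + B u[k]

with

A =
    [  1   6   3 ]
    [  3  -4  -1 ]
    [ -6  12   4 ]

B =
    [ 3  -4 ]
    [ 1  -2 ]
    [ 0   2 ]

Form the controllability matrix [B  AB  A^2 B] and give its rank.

AB = [[9, -10], [5, -6], [-6, 8]]
A^2B = [[21, -22], [13, -14], [-18, 20]]
Controllability matrix C = [B  AB  A^2B] = [[3, -4, 9, -10, 21, -22], [1, -2, 5, -6, 13, -14], [0, 2, -6, 8, -18, 20]]
The rows r1, r2, r3 of C are linearly dependent: -r1 + 3·r2 + r3 = 0 (check each entry), so rank(C) ≤ 2.
The 2×2 minor from rows 1, 2, columns 1, 2 is 3·(-2) - (-4)·1 = -6 - (-4) = -2 ≠ 0, so rank(C) = 2.
rank(C) = 2 < n = 3, so the pair (A, B) is not completely controllable.

2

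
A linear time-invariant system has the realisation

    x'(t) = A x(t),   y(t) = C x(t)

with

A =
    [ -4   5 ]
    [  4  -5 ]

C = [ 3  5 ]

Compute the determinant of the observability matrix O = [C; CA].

CA = [[8, -10]]
Observability matrix O = [C; CA] = [[3, 5], [8, -10]]
det(O) = 3·(-10) - 5·8 = -30 - 40 = -70
Since det(O) ≠ 0, rank(O) = 2 and the system is completely observable.

-70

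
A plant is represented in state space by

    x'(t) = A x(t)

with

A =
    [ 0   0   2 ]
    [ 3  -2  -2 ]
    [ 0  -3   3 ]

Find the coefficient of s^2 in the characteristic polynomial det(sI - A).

-1

Expand det(sI - A) for the 3×3 matrix.
p(s) = s^3 - s^2 - 12s + 18.
(Check: constant term = det(-A) = (-1)^3 det A = 18; coefficient of s^2 = -tr A = -1.)
The coefficient of s^2 is -1.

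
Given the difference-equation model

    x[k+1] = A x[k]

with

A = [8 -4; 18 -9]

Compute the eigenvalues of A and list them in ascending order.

det(zI - A) = z^2 - (tr A)z + det A, with tr A = 8 + (-9) = -1 and det A = 8·(-9) - (-4)·18 = -72 - (-72) = 0.
So p(z) = det(zI - A) = z^2 + z.
Factor z^2 + z: two numbers with sum -1 and product 0 are 0 and -1, so z^2 + z = z(z + 1).
Hence p(z) = z (z + 1), with roots -1, 0.

-1, 0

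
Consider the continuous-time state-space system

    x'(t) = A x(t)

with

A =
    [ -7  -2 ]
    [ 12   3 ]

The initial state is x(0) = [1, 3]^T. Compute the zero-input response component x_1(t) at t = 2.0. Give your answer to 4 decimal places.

det(sI - A) = s^2 - (tr A)s + det A, with tr A = (-7) + 3 = -4 and det A = (-7)·3 - (-2)·12 = -21 - (-24) = 3.
So p(s) = det(sI - A) = s^2 + 4s + 3.
Factor s^2 + 4s + 3: two numbers with sum -4 and product 3 are -1 and -3, so s^2 + 4s + 3 = (s + 1)(s + 3).
Hence p(s) = (s + 1) (s + 3), with roots -3, -1.
The eigenvalues -3, -1 are distinct and real, so A is diagonalisable and x(t) = e^{At} x(0) = V diag(e^{λ_i t}) V^{-1} x(0), where the columns of V are the eigenvectors.
λ = -3: A - (-3)I = [[-4, -2], [12, 6]]. Row 1 gives (-4)·v1 + (-2)·v2 = 0, so take v_1 = [-1, 2]^T.
λ = -1: A - (-1)I = [[-6, -2], [12, 4]]. Row 1 gives (-6)·v1 + (-2)·v2 = 0, so take v_2 = [-1, 3]^T.
V = [v_1 v_2] = [[-1, -1], [2, 3]] has det V = -1, so V^{-1} = adj(V)/det V = [[-3, -1], [2, 1]].
Modal coordinates z(0) = V^{-1} x(0): (-3)·1 + (-1)·3 = -6; 2·1 + 1·3 = 5; so z(0) = [-6, 5]^T.
x_1(t) = Σ_i (v_i)_1 · z_i(0) · e^{λ_i t} (row 1 of V times the modal terms).
x_1(2.0) = (-1)·(-6)·e^{-3·2.0} + (-1)·5·e^{-1·2.0} = 6·0.002479 + (-5)·0.135335 = -0.6618.

-0.6618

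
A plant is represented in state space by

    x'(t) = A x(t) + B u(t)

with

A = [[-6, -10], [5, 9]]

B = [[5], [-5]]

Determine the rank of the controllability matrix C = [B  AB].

AB = [[20], [-20]]
Controllability matrix C = [B  AB] = [[5, 20], [-5, -20]]
Every column of C is a scalar multiple of column 1 = [5, -5] (multipliers 1, 4), so the columns span a one-dimensional space.
C ≠ 0, hence rank(C) = 1.
rank(C) = 1 < n = 2, so the pair (A, B) is not completely controllable.

1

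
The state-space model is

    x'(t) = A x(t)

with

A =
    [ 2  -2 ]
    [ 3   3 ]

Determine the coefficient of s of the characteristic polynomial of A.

For a 2×2 matrix, det(sI - A) = s^2 - (tr A)s + det A.
tr A = 5, det A = 12.
So p(s) = s^2 - 5s + 12.
The coefficient of s is -5.

-5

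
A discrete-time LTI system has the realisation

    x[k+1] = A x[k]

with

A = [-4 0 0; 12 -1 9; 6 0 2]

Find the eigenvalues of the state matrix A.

-4, -1, 2

det(zI - A) = z^3 - (tr A)z^2 + (M11 + M22 + M33)z - det A, where Mii is the 2×2 principal minor of A obtained by deleting row i and column i.
tr A = (-4) + (-1) + 2 = -3; M11 = (-1)·2 - 9·0 = -2 - 0 = -2; M22 = (-4)·2 - 0·6 = -8 - 0 = -8; M33 = (-4)·(-1) - 0·12 = 4 - 0 = 4; sum of minors = -6.
det A = (-4)·((-1)·2 - 9·0) - 0·(12·2 - 9·6) + 0·(12·0 - (-1)·6) = (-4)·(-2) - 0·(-30) + 0·6 = 8.
So p(z) = det(zI - A) = z^3 + 3z^2 - 6z - 8.
Rational-root test: any integer root divides -8. Testing small divisors, z = -1 works: p(-1) = -1 + 3 + 6 + (-8) = 0, so (z + 1) is a factor.
Dividing, p(z) = (z + 1)(z^2 + 2z - 8).
Factor z^2 + 2z - 8: two numbers with sum -2 and product -8 are 2 and -4, so z^2 + 2z - 8 = (z - 2)(z + 4).
Hence p(z) = (z - 2) (z + 1) (z + 4), with roots -4, -1, 2.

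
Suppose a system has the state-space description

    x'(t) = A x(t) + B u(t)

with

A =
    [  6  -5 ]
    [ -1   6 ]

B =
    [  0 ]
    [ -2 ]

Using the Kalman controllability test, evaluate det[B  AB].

20

AB = [[10], [-12]]
Controllability matrix C = [B  AB] = [[0, 10], [-2, -12]]
det(C) = 0·(-12) - 10·(-2) = 0 - (-20) = 20
Since det(C) ≠ 0, rank(C) = 2 and the system is completely controllable.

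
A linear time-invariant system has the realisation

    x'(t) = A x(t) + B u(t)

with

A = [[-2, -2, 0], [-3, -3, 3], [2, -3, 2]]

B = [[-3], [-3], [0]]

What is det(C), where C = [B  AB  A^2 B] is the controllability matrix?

243

AB = [[12], [18], [3]]
A^2B = [[-60], [-81], [-24]]
Controllability matrix C = [B  AB  A^2B] = [[-3, 12, -60], [-3, 18, -81], [0, 3, -24]]
Expanding along the first row, det(C) = (-3)·(18·(-24) - (-81)·3) - 12·((-3)·(-24) - (-81)·0) + (-60)·((-3)·3 - 18·0) = (-3)·(-189) - 12·72 + (-60)·(-9) = 243
Since det(C) ≠ 0, rank(C) = 3 and the system is completely controllable.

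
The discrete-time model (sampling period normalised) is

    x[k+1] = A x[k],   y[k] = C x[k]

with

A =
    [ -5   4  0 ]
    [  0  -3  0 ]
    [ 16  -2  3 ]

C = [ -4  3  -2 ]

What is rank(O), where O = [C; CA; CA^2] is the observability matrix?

2

CA = [[-12, -21, -6]]
CA^2 = [[-36, 27, -18]]
Observability matrix O = [C; CA; CA^2] = [[-4, 3, -2], [-12, -21, -6], [-36, 27, -18]]
The columns c1, c2, c3 of O are linearly dependent: -c1 + 2·c3 = 0 (check each entry), so rank(O) ≤ 2.
The 2×2 minor from rows 1, 2, columns 1, 2 is (-4)·(-21) - 3·(-12) = 84 - (-36) = 120 ≠ 0, so rank(O) = 2.
rank(O) = 2 < n = 3, so the pair (A, C) is not completely observable.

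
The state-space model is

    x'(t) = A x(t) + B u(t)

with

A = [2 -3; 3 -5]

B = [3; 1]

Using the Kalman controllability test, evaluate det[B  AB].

AB = [[3], [4]]
Controllability matrix C = [B  AB] = [[3, 3], [1, 4]]
det(C) = 3·4 - 3·1 = 12 - 3 = 9
Since det(C) ≠ 0, rank(C) = 2 and the system is completely controllable.

9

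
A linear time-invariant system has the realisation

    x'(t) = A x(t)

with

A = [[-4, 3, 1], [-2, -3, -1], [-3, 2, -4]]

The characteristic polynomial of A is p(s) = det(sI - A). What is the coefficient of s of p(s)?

51

Expand det(sI - A) for the 3×3 matrix.
p(s) = s^3 + 11s^2 + 51s + 84.
(Check: constant term = det(-A) = (-1)^3 det A = 84; coefficient of s^2 = -tr A = 11.)
The coefficient of s is 51.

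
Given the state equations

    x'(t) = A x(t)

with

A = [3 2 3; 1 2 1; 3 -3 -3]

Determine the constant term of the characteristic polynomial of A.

24

Expand det(sI - A) for the 3×3 matrix.
p(s) = s^3 - 2s^2 - 17s + 24.
(Check: constant term = det(-A) = (-1)^3 det A = 24; coefficient of s^2 = -tr A = -2.)
The constant term is 24.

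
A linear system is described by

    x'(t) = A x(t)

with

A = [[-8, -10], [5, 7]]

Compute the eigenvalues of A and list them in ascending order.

-3, 2

det(sI - A) = s^2 - (tr A)s + det A, with tr A = (-8) + 7 = -1 and det A = (-8)·7 - (-10)·5 = -56 - (-50) = -6.
So p(s) = det(sI - A) = s^2 + s - 6.
Factor s^2 + s - 6: two numbers with sum -1 and product -6 are 2 and -3, so s^2 + s - 6 = (s - 2)(s + 3).
Hence p(s) = (s - 2) (s + 3), with roots -3, 2.
At least one eigenvalue has non-negative real part, so the system is not asymptotically stable.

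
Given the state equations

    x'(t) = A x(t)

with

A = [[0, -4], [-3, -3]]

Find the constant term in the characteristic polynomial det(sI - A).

For a 2×2 matrix, det(sI - A) = s^2 - (tr A)s + det A.
tr A = -3, det A = -12.
So p(s) = s^2 + 3s - 12.
The constant term is -12.

-12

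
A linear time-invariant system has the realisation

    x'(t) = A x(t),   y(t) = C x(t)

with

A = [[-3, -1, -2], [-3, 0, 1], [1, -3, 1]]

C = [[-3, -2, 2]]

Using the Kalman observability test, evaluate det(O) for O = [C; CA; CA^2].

CA = [[17, -3, 6]]
CA^2 = [[-36, -35, -31]]
Observability matrix O = [C; CA; CA^2] = [[-3, -2, 2], [17, -3, 6], [-36, -35, -31]]
Expanding along the first row, det(O) = (-3)·((-3)·(-31) - 6·(-35)) - (-2)·(17·(-31) - 6·(-36)) + 2·(17·(-35) - (-3)·(-36)) = (-3)·303 - (-2)·(-311) + 2·(-703) = -2937
Since det(O) ≠ 0, rank(O) = 3 and the system is completely observable.

-2937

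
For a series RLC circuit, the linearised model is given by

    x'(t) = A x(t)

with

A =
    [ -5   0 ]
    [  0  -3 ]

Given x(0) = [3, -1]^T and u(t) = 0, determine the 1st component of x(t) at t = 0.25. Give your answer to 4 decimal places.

0.8595

det(sI - A) = s^2 - (tr A)s + det A, with tr A = (-5) + (-3) = -8 and det A = (-5)·(-3) - 0·0 = 15 - 0 = 15.
So p(s) = det(sI - A) = s^2 + 8s + 15.
Factor s^2 + 8s + 15: two numbers with sum -8 and product 15 are -3 and -5, so s^2 + 8s + 15 = (s + 3)(s + 5).
Hence p(s) = (s + 3) (s + 5), with roots -5, -3.
The eigenvalues -5, -3 are distinct and real, so A is diagonalisable and x(t) = e^{At} x(0) = V diag(e^{λ_i t}) V^{-1} x(0), where the columns of V are the eigenvectors.
λ = -5: A - (-5)I = [[0, 0], [0, 2]]. Row 2 gives 0·v1 + 2·v2 = 0, so take v_1 = [1, 0]^T.
λ = -3: A - (-3)I = [[-2, 0], [0, 0]]. Row 1 gives (-2)·v1 + 0·v2 = 0, so take v_2 = [0, 1]^T.
V = [v_1 v_2] = [[1, 0], [0, 1]] has det V = 1, so V^{-1} = adj(V)/det V = [[1, 0], [0, 1]].
Modal coordinates z(0) = V^{-1} x(0): 1·3 + 0·(-1) = 3; 0·3 + 1·(-1) = -1; so z(0) = [3, -1]^T.
x_1(t) = Σ_i (v_i)_1 · z_i(0) · e^{λ_i t} (row 1 of V times the modal terms).
x_1(0.25) = 1·3·e^{-5·0.25} + 0·(-1)·e^{-3·0.25} = 3·0.286505 + 0·0.472367 = 0.8595.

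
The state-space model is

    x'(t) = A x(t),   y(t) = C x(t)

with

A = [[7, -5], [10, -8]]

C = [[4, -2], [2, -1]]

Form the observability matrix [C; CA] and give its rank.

CA = [[8, -4], [4, -2]]
Observability matrix O = [C; CA] = [[4, -2], [2, -1], [8, -4], [4, -2]]
Every row of O is a scalar multiple of row 1 = [4, -2] (multipliers 1, 1/2, 2, 1), so the rows span a one-dimensional space.
O ≠ 0, hence rank(O) = 1.
rank(O) = 1 < n = 2, so the pair (A, C) is not completely observable.

1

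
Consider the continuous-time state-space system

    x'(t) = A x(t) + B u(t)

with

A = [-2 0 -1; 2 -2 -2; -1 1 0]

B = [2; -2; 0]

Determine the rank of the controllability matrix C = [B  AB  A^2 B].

AB = [[-4], [8], [-4]]
A^2B = [[12], [-16], [12]]
Controllability matrix C = [B  AB  A^2B] = [[2, -4, 12], [-2, 8, -16], [0, -4, 12]]
det(C) = 2·(8·12 - (-16)·(-4)) - (-4)·((-2)·12 - (-16)·0) + 12·((-2)·(-4) - 8·0) = 2·32 - (-4)·(-24) + 12·8 = 64 ≠ 0, so rank(C) = 3.
rank(C) = 3 = n, so the pair (A, B) is completely controllable.

3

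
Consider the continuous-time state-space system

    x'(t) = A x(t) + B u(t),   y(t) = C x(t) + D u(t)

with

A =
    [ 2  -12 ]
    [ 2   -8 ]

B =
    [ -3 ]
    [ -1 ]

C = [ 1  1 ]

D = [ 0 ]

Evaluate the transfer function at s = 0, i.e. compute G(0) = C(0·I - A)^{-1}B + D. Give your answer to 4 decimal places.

G(0) = C(-A)^{-1}B + D = -C A^{-1} B + D.
det A = 8, so A^{-1} = (1/8)·adj(A) = [[-1, 3/2], [-1/4, 1/4]]
A^{-1} B = [3/2, 1/2]^T
C A^{-1} B = 2
G(0) = D - C A^{-1} B = 0 - (2) = -2

-2.0000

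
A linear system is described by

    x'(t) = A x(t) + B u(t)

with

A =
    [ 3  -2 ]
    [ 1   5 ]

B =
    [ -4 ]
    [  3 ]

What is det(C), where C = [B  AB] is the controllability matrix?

10

AB = [[-18], [11]]
Controllability matrix C = [B  AB] = [[-4, -18], [3, 11]]
det(C) = (-4)·11 - (-18)·3 = -44 - (-54) = 10
Since det(C) ≠ 0, rank(C) = 2 and the system is completely controllable.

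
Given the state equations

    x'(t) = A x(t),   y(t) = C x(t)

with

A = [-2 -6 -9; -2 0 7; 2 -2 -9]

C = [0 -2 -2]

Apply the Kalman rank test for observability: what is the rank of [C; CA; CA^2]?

1

CA = [[0, 4, 4]]
CA^2 = [[0, -8, -8]]
Observability matrix O = [C; CA; CA^2] = [[0, -2, -2], [0, 4, 4], [0, -8, -8]]
Every row of O is a scalar multiple of row 1 = [0, -2, -2] (multipliers 1, -2, 4), so the rows span a one-dimensional space.
O ≠ 0, hence rank(O) = 1.
rank(O) = 1 < n = 3, so the pair (A, C) is not completely observable.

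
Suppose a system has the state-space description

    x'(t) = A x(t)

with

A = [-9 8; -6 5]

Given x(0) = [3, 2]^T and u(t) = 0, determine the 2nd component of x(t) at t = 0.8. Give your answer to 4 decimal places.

det(sI - A) = s^2 - (tr A)s + det A, with tr A = (-9) + 5 = -4 and det A = (-9)·5 - 8·(-6) = -45 - (-48) = 3.
So p(s) = det(sI - A) = s^2 + 4s + 3.
Factor s^2 + 4s + 3: two numbers with sum -4 and product 3 are -1 and -3, so s^2 + 4s + 3 = (s + 1)(s + 3).
Hence p(s) = (s + 1) (s + 3), with roots -3, -1.
The eigenvalues -3, -1 are distinct and real, so A is diagonalisable and x(t) = e^{At} x(0) = V diag(e^{λ_i t}) V^{-1} x(0), where the columns of V are the eigenvectors.
λ = -3: A - (-3)I = [[-6, 8], [-6, 8]]. Row 1 gives (-6)·v1 + 8·v2 = 0, so take v_1 = [-4, -3]^T.
λ = -1: A - (-1)I = [[-8, 8], [-6, 6]]. Row 1 gives (-8)·v1 + 8·v2 = 0, so take v_2 = [1, 1]^T.
V = [v_1 v_2] = [[-4, 1], [-3, 1]] has det V = -1, so V^{-1} = adj(V)/det V = [[-1, 1], [-3, 4]].
Modal coordinates z(0) = V^{-1} x(0): (-1)·3 + 1·2 = -1; (-3)·3 + 4·2 = -1; so z(0) = [-1, -1]^T.
x_2(t) = Σ_i (v_i)_2 · z_i(0) · e^{λ_i t} (row 2 of V times the modal terms).
x_2(0.8) = (-3)·(-1)·e^{-3·0.8} + 1·(-1)·e^{-1·0.8} = 3·0.090718 + (-1)·0.449329 = -0.1772.

-0.1772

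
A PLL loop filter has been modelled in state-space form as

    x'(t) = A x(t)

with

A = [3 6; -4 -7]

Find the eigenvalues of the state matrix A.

det(sI - A) = s^2 - (tr A)s + det A, with tr A = 3 + (-7) = -4 and det A = 3·(-7) - 6·(-4) = -21 - (-24) = 3.
So p(s) = det(sI - A) = s^2 + 4s + 3.
Factor s^2 + 4s + 3: two numbers with sum -4 and product 3 are -1 and -3, so s^2 + 4s + 3 = (s + 1)(s + 3).
Hence p(s) = (s + 1) (s + 3), with roots -3, -1.
All eigenvalues have negative real part, so the system is asymptotically stable.

-3, -1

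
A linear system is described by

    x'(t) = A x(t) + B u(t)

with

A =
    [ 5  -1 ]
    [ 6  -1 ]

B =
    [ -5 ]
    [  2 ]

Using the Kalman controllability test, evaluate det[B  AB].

214

AB = [[-27], [-32]]
Controllability matrix C = [B  AB] = [[-5, -27], [2, -32]]
det(C) = (-5)·(-32) - (-27)·2 = 160 - (-54) = 214
Since det(C) ≠ 0, rank(C) = 2 and the system is completely controllable.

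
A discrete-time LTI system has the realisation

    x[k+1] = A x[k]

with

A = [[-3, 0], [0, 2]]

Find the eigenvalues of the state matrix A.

det(zI - A) = z^2 - (tr A)z + det A, with tr A = (-3) + 2 = -1 and det A = (-3)·2 - 0·0 = -6 - 0 = -6.
So p(z) = det(zI - A) = z^2 + z - 6.
Factor z^2 + z - 6: two numbers with sum -1 and product -6 are 2 and -3, so z^2 + z - 6 = (z - 2)(z + 3).
Hence p(z) = (z - 2) (z + 3), with roots -3, 2.

-3, 2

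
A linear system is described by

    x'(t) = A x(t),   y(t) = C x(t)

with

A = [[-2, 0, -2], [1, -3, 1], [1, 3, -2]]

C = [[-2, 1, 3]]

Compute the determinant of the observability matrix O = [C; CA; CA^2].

-93

CA = [[8, 6, -1]]
CA^2 = [[-11, -21, -8]]
Observability matrix O = [C; CA; CA^2] = [[-2, 1, 3], [8, 6, -1], [-11, -21, -8]]
Expanding along the first row, det(O) = (-2)·(6·(-8) - (-1)·(-21)) - 1·(8·(-8) - (-1)·(-11)) + 3·(8·(-21) - 6·(-11)) = (-2)·(-69) - 1·(-75) + 3·(-102) = -93
Since det(O) ≠ 0, rank(O) = 3 and the system is completely observable.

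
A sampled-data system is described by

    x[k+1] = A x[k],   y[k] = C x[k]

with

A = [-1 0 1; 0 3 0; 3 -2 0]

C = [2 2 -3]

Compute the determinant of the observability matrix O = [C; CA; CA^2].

CA = [[-11, 12, 2]]
CA^2 = [[17, 32, -11]]
Observability matrix O = [C; CA; CA^2] = [[2, 2, -3], [-11, 12, 2], [17, 32, -11]]
Expanding along the first row, det(O) = 2·(12·(-11) - 2·32) - 2·((-11)·(-11) - 2·17) + (-3)·((-11)·32 - 12·17) = 2·(-196) - 2·87 + (-3)·(-556) = 1102
Since det(O) ≠ 0, rank(O) = 3 and the system is completely observable.

1102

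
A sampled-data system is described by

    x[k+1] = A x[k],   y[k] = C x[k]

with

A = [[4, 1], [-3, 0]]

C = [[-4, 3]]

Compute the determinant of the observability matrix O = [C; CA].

CA = [[-25, -4]]
Observability matrix O = [C; CA] = [[-4, 3], [-25, -4]]
det(O) = (-4)·(-4) - 3·(-25) = 16 - (-75) = 91
Since det(O) ≠ 0, rank(O) = 2 and the system is completely observable.

91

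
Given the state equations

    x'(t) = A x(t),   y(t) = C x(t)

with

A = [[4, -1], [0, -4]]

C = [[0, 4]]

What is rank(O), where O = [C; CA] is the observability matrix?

1

CA = [[0, -16]]
Observability matrix O = [C; CA] = [[0, 4], [0, -16]]
Every row of O is a scalar multiple of row 1 = [0, 4] (multipliers 1, -4), so the rows span a one-dimensional space.
O ≠ 0, hence rank(O) = 1.
rank(O) = 1 < n = 2, so the pair (A, C) is not completely observable.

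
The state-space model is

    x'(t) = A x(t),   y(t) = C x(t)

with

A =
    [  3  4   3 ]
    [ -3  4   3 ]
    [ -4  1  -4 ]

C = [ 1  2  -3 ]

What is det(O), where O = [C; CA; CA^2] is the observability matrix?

-9990

CA = [[9, 9, 21]]
CA^2 = [[-84, 93, -30]]
Observability matrix O = [C; CA; CA^2] = [[1, 2, -3], [9, 9, 21], [-84, 93, -30]]
Expanding along the first row, det(O) = 1·(9·(-30) - 21·93) - 2·(9·(-30) - 21·(-84)) + (-3)·(9·93 - 9·(-84)) = 1·(-2223) - 2·1494 + (-3)·1593 = -9990
Since det(O) ≠ 0, rank(O) = 3 and the system is completely observable.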